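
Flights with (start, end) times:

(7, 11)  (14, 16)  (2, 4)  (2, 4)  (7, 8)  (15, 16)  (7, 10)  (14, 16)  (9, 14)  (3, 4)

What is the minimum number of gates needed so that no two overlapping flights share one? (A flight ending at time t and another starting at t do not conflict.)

3

starts: [2, 2, 3, 7, 7, 7, 9, 14, 14, 15]
ends:   [4, 4, 4, 8, 10, 11, 14, 16, 16, 16]
s2→1 s2→2 s3→3  — peak 3.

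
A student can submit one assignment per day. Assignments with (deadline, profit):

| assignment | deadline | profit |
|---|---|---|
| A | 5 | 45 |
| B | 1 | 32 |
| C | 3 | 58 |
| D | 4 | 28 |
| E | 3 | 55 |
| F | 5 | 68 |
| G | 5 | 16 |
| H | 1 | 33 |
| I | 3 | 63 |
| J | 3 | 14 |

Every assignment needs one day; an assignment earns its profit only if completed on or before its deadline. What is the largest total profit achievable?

289

Sort by profit descending; place each in the latest free slot ≤ its deadline.
By profit: F(d5,68), I(d3,63), C(d3,58), E(d3,55), A(d5,45), H(d1,33), B(d1,32), D(d4,28), G(d5,16), J(d3,14)
F→slot 5; I→slot 3; C→slot 2; E→slot 1; A→slot 4; H skipped; B skipped; D skipped; G skipped; J skipped.
Profit = 55 + 58 + 63 + 45 + 68 = 289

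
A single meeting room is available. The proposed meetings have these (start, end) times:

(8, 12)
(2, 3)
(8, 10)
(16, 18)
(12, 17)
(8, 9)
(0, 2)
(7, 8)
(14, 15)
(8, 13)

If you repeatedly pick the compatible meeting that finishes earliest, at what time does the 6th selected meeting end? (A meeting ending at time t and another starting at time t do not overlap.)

18

Greedy by earliest finish: after sorting by end time, pick each interval compatible with the last pick.
By end time: (0,2), (2,3), (7,8), (8,9), (8,10), (8,12), (8,13), (14,15), (12,17), (16,18).
Pick (0,2); next start ≥ 2 → (2,3); next start ≥ 3 → (7,8); next start ≥ 8 → (8,9); next start ≥ 9 → (14,15); next start ≥ 15 → (16,18).
Selected: (0,2) (2,3) (7,8) (8,9) (14,15) (16,18)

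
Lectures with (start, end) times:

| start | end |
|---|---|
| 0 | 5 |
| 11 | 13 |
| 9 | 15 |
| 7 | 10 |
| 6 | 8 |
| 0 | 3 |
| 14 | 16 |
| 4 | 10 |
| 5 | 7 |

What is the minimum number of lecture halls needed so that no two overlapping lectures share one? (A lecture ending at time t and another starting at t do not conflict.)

3

Count concurrent intervals with a sweep; the peak is the room count.
Events (time:±→running): 0:+→1 0:+→2 3:-→1 4:+→2 5:-→1 5:+→2 6:+→3 … peak 3.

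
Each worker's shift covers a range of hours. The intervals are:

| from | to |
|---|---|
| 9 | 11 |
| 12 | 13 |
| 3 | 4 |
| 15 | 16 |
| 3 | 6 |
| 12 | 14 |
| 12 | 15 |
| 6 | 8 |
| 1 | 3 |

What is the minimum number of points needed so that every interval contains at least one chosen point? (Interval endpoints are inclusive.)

Sort by right endpoint; whenever an interval is uncovered, place a point at its right end.
Sorted: [1,3] [3,4] [3,6] [6,8] [9,11] [12,13] [12,14] [12,15] [15,16]
{[1,3],[3,4],[3,6]} hit by 3; {[6,8]} hit by 8; {[9,11]} hit by 11; {[12,13],[12,14],[12,15]} hit by 13; {[15,16]} hit by 16.
Points: 3, 8, 11, 13, 16 (5 total).

5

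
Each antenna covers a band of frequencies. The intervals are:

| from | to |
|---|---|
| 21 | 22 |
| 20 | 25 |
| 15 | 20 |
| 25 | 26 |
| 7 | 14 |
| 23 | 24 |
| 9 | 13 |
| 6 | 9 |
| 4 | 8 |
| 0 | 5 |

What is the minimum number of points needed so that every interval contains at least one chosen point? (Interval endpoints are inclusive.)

6

Process intervals by earliest right end; each time one isn't hit yet, stab at its right endpoint.
By right end: [0,5]  [4,8]  [6,9]  [9,13]  [7,14]  [15,20]  [21,22]  [23,24]  [20,25]  [25,26]
[0,5] uncovered → point at 5; [6,9] uncovered → point at 9; [15,20] uncovered → point at 20; [21,22] uncovered → point at 22; [23,24] uncovered → point at 24; [25,26] uncovered → point at 26.
Points: 5, 9, 20, 22, 24, 26 (6 total).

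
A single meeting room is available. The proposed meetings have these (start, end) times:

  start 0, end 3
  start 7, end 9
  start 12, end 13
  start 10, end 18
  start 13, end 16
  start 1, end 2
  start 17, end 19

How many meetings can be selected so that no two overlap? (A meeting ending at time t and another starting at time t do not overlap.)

5

By end time: (1,2), (0,3), (7,9), (12,13), (13,16), (10,18), (17,19).
Pick (1,2); next start ≥ 2 → (7,9); next start ≥ 9 → (12,13); next start ≥ 13 → (13,16); next start ≥ 16 → (17,19).
Selected 5 meetings.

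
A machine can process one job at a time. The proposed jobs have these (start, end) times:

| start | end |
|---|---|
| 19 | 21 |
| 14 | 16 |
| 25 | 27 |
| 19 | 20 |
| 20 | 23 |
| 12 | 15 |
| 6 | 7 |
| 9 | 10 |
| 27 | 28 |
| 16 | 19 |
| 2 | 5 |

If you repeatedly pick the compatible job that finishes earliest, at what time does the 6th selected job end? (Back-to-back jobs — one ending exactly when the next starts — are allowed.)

Greedy by earliest finish: after sorting by end time, pick each interval compatible with the last pick.
Sorted by end: (2,5)  (6,7)  (9,10)  (12,15)  (14,16)  (16,19)  (19,20)  (19,21)  (20,23)  (25,27)  (27,28)
take (2,5); take (6,7); take (9,10); take (12,15); skip (14,16); take (16,19); take (19,20); take (20,23); take (25,27); take (27,28).
Selected: (2,5) (6,7) (9,10) (12,15) (16,19) (19,20) (20,23) (25,27) (27,28)

20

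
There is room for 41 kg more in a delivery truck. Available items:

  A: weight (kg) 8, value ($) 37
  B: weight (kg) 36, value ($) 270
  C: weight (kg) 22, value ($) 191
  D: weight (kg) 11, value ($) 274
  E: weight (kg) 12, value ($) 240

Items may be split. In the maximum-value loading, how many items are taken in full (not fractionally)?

Order: D (274/11=24.91) > E (240/12=20.00) > C (191/22=8.68) > B (270/36=7.50) > A (37/8=4.62)
Fill: take D (11 @ 274) → take E (12 @ 240) → take 18/22 of C → 156.27; 41/41 used.
2 item(s) taken whole; one partial (take 18/22 of C).

2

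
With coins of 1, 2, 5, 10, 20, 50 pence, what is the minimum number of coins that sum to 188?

Greedy: take as many of the largest coin as possible, then repeat with the remainder.
188 − 3×50→38 − 1×20→18 − 1×10→8 − 1×5→3 − 1×2→1 − 1×1→0
Total coins = 3 + 1 + 1 + 1 + 1 + 1 = 8

8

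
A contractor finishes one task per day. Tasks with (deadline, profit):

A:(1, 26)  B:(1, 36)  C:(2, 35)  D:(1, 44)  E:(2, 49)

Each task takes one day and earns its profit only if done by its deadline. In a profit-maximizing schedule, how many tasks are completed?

2

Take jobs in profit order; each goes to the latest open slot no later than its deadline.
By profit: E(d2,49), D(d1,44), B(d1,36), C(d2,35), A(d1,26)
E→slot 2; D→slot 1; B skipped; C skipped; A skipped.
2 of 5 scheduled.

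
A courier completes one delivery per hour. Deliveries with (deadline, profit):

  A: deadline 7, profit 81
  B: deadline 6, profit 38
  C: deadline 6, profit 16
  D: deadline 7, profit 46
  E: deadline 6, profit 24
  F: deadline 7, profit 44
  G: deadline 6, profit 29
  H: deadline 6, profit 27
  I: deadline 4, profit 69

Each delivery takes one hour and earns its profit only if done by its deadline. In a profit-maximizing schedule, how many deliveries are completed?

Profit order: A=81 I=69 D=46 F=44 B=38 G=29 H=27 E=24 C=16
Assign: A→slot 7, I→slot 4, D→slot 6, F→slot 5, B→slot 3, G→slot 2, H→slot 1, E skipped, C skipped.
Slots: [1:H] [2:G] [3:B] [4:I] [5:F] [6:D] [7:A]
7 of 9 scheduled.

7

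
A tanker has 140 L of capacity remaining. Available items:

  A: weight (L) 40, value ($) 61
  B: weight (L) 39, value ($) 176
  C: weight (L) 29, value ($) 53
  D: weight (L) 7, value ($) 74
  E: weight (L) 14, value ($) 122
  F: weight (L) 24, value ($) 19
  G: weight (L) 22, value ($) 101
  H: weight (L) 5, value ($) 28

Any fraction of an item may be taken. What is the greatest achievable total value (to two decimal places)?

Order: D (74/7=10.57) > E (122/14=8.71) > H (28/5=5.60) > G (101/22=4.59) > B (176/39=4.51) > C (53/29=1.83) > A (61/40=1.52) > F (19/24=0.79)
Fill: take D (7 @ 74) → take E (14 @ 122) → take H (5 @ 28) → take G (22 @ 101) → take B (39 @ 176) → take C (29 @ 53) → take 24/40 of A → 36.60; 140/140 used.
Total value = 590.60

590.60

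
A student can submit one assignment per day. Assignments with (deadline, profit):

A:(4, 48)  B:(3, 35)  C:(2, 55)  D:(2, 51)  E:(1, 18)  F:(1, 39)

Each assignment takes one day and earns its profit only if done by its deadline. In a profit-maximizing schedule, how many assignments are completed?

Take jobs in profit order; each goes to the latest open slot no later than its deadline.
Profit order: C=55 D=51 A=48 F=39 B=35 E=18
Assign: C→slot 2, D→slot 1, A→slot 4, F skipped, B→slot 3, E skipped.
Slots: [1:D] [2:C] [3:B] [4:A]
4 of 6 scheduled.

4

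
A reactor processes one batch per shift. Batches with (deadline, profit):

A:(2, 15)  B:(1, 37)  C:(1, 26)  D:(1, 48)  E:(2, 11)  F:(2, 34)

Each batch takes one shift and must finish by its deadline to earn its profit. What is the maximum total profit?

82

Sort by profit descending; place each in the latest free slot ≤ its deadline.
Profit order: D=48 B=37 F=34 C=26 A=15 E=11
Assign: D→slot 1, B skipped, F→slot 2, C skipped, A skipped, E skipped.
Slots: [1:D] [2:F]
Profit = 48 + 34 = 82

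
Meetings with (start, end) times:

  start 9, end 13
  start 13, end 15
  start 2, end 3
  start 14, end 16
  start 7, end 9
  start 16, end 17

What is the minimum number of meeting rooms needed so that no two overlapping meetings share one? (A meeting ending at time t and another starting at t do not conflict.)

2

Events (time:±→running): 2:+→1 3:-→0 7:+→1 9:-→0 9:+→1 13:-→0 13:+→1 14:+→2 … peak 2.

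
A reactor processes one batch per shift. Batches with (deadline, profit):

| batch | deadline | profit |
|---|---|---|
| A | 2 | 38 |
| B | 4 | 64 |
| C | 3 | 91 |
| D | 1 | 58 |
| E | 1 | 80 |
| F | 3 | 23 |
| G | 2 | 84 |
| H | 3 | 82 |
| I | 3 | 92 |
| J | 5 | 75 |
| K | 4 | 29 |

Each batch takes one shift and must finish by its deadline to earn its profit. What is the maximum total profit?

Sort by profit descending; place each in the latest free slot ≤ its deadline.
Profit order: I=92 C=91 G=84 H=82 E=80 J=75 B=64 D=58 A=38 K=29 F=23
Assign: I→slot 3, C→slot 2, G→slot 1, H skipped, E skipped, J→slot 5, B→slot 4, D skipped, A skipped, K skipped, F skipped.
Slots: [1:G] [2:C] [3:I] [4:B] [5:J]
Profit = 84 + 91 + 92 + 64 + 75 = 406

406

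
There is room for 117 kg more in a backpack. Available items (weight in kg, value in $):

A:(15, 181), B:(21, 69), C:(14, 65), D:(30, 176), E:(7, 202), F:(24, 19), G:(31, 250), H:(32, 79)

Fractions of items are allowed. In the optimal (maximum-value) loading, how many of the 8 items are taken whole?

5

Greedy by value/weight ratio, highest first.
Ratios (sorted): E 28.86, A 12.07, G 8.06, D 5.87, C 4.64, B 3.29, H 2.47, F 0.79
take E (7 @ 202); take A (15 @ 181); take G (31 @ 250); take D (30 @ 176); take C (14 @ 65); take 20/21 of B → 65.71. Capacity used 117/117.
5 item(s) taken whole; one partial (take 20/21 of B).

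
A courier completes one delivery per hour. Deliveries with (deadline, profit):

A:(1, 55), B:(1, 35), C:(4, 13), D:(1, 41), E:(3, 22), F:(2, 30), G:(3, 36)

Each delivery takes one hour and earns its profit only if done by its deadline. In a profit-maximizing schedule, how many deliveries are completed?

4

Profit order: A=55 D=41 G=36 B=35 F=30 E=22 C=13
Assign: A→slot 1, D skipped, G→slot 3, B skipped, F→slot 2, E skipped, C→slot 4.
Slots: [1:A] [2:F] [3:G] [4:C]
4 of 7 scheduled.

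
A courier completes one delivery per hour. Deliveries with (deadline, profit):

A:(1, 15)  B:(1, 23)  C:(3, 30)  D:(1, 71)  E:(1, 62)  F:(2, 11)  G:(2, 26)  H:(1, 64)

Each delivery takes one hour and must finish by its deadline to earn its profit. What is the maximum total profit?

127

Sort by profit descending; place each in the latest free slot ≤ its deadline.
By profit: D(d1,71), H(d1,64), E(d1,62), C(d3,30), G(d2,26), B(d1,23), A(d1,15), F(d2,11)
D→slot 1; H skipped; E skipped; C→slot 3; G→slot 2; B skipped; A skipped; F skipped.
Profit = 71 + 26 + 30 = 127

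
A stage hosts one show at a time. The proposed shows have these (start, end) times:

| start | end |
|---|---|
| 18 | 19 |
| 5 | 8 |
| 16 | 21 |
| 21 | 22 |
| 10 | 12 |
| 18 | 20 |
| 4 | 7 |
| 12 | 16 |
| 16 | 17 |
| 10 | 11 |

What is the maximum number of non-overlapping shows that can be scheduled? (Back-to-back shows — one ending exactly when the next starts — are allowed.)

6

Order by finish time; keep every interval that doesn't clash with the previous kept one.
By end time: (4,7), (5,8), (10,11), (10,12), (12,16), (16,17), (18,19), (18,20), (16,21), (21,22).
Pick (4,7); next start ≥ 7 → (10,11); next start ≥ 11 → (12,16); next start ≥ 16 → (16,17); next start ≥ 17 → (18,19); next start ≥ 19 → (21,22).
Selected 6 shows.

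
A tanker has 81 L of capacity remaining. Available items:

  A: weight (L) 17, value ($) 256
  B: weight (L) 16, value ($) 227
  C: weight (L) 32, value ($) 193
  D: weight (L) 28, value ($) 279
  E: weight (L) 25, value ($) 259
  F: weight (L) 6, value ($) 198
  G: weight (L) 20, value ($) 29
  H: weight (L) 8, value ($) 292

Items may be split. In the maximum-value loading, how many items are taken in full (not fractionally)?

Greedy by value/weight ratio, highest first.
Order: H (292/8=36.50) > F (198/6=33.00) > A (256/17=15.06) > B (227/16=14.19) > E (259/25=10.36) > D (279/28=9.96) > C (193/32=6.03) > G (29/20=1.45)
Fill: take H (8 @ 292) → take F (6 @ 198) → take A (17 @ 256) → take B (16 @ 227) → take E (25 @ 259) → take 9/28 of D → 89.68; 81/81 used.
5 item(s) taken whole; one partial (take 9/28 of D).

5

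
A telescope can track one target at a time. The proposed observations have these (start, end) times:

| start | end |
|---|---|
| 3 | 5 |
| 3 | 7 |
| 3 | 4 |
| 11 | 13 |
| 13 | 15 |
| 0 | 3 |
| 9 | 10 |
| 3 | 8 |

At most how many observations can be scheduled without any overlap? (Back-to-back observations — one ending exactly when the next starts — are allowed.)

Sorted by end: (0,3)  (3,4)  (3,5)  (3,7)  (3,8)  (9,10)  (11,13)  (13,15)
take (0,3); take (3,4); skip (3,7); take (9,10); take (11,13); take (13,15).
Selected 5 observations.

5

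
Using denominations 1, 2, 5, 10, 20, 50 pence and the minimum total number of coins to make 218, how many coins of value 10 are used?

1

218 − 4×50→18 − 1×10→8 − 1×5→3 − 1×2→1 − 1×1→0
Count of 10: 1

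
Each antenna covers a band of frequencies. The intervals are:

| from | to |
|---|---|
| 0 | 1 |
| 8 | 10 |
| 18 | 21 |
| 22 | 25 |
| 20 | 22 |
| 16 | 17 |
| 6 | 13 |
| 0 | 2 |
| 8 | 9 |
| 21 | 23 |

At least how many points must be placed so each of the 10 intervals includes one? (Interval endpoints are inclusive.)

5

Process intervals by earliest right end; each time one isn't hit yet, stab at its right endpoint.
By right end: [0,1]  [0,2]  [8,9]  [8,10]  [6,13]  [16,17]  [18,21]  [20,22]  [21,23]  [22,25]
[0,1] uncovered → point at 1; [8,9] uncovered → point at 9; [16,17] uncovered → point at 17; [18,21] uncovered → point at 21; [22,25] uncovered → point at 25.
Points: 1, 9, 17, 21, 25 (5 total).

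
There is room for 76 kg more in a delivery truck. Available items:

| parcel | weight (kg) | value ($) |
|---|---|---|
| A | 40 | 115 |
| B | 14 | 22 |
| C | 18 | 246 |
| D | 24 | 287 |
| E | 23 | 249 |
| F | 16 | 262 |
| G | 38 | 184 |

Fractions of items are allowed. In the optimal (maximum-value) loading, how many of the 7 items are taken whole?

3

Order: F (262/16=16.38) > C (246/18=13.67) > D (287/24=11.96) > E (249/23=10.83) > G (184/38=4.84) > A (115/40=2.88) > B (22/14=1.57)
Fill: take F (16 @ 262) → take C (18 @ 246) → take D (24 @ 287) → take 18/23 of E → 194.87; 76/76 used.
3 item(s) taken whole; one partial (take 18/23 of E).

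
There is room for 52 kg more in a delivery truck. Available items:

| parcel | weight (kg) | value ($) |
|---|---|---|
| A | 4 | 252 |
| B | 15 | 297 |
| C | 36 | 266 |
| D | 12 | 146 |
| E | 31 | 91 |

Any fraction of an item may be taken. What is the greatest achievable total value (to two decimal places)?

Greedy by value/weight ratio, highest first.
Ratios (sorted): A 63.00, B 19.80, D 12.17, C 7.39, E 2.94
take A (4 @ 252); take B (15 @ 297); take D (12 @ 146); take 21/36 of C → 155.17. Capacity used 52/52.
Total value = 850.17

850.17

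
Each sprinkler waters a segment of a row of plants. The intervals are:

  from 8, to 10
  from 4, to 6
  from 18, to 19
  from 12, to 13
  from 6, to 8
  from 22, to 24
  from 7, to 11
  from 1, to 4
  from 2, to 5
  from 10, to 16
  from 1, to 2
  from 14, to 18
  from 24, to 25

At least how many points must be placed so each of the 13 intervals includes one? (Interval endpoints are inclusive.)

Sort by right endpoint; whenever an interval is uncovered, place a point at its right end.
Sorted: [1,2] [1,4] [2,5] [4,6] [6,8] [8,10] [7,11] [12,13] [10,16] [14,18] [18,19] [22,24] [24,25]
{[1,2],[1,4],[2,5]} hit by 2; {[4,6],[6,8]} hit by 6; {[8,10],[7,11]} hit by 10; {[12,13],[10,16]} hit by 13; {[14,18],[18,19]} hit by 18; {[22,24],[24,25]} hit by 24.
Points: 2, 6, 10, 13, 18, 24 (6 total).

6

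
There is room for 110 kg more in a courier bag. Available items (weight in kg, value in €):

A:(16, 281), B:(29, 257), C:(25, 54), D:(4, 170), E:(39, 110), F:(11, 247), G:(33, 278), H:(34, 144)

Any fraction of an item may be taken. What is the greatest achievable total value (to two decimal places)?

Greedy by value/weight ratio, highest first.
Order: D (170/4=42.50) > F (247/11=22.45) > A (281/16=17.56) > B (257/29=8.86) > G (278/33=8.42) > H (144/34=4.24) > E (110/39=2.82) > C (54/25=2.16)
Fill: take D (4 @ 170) → take F (11 @ 247) → take A (16 @ 281) → take B (29 @ 257) → take G (33 @ 278) → take 17/34 of H → 72.00; 110/110 used.
Total value = 1305.00

1305.00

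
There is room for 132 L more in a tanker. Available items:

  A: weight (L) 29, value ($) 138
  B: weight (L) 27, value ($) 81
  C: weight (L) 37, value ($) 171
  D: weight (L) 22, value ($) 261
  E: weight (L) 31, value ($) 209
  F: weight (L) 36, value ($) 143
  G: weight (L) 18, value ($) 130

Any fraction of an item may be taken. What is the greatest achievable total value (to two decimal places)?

Sort by value per unit weight and fill in that order.
Ratios (sorted): D 11.86, G 7.22, E 6.74, A 4.76, C 4.62, F 3.97, B 3.00
take D (22 @ 261); take G (18 @ 130); take E (31 @ 209); take A (29 @ 138); take 32/37 of C → 147.89. Capacity used 132/132.
Total value = 885.89

885.89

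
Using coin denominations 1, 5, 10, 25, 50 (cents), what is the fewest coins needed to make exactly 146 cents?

6

Use the largest denomination that fits, subtract, and repeat.
146 = 2×50 + 1×25 + 2×10 + 1×1
Total coins = 2 + 1 + 2 + 1 = 6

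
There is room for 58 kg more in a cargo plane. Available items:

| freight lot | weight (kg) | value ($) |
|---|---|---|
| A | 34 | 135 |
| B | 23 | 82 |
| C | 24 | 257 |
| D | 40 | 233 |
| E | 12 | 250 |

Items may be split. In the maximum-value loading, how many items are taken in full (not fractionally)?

2

Greedy by value/weight ratio, highest first.
Ratios (sorted): E 20.83, C 10.71, D 5.83, A 3.97, B 3.57
take E (12 @ 250); take C (24 @ 257); take 22/40 of D → 128.15. Capacity used 58/58.
2 item(s) taken whole; one partial (take 22/40 of D).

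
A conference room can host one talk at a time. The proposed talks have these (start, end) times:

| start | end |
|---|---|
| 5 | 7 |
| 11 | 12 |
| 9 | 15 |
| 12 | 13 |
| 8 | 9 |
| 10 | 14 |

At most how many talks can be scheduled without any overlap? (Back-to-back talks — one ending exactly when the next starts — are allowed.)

By end time: (5,7), (8,9), (11,12), (12,13), (10,14), (9,15).
Pick (5,7); next start ≥ 7 → (8,9); next start ≥ 9 → (11,12); next start ≥ 12 → (12,13).
Selected 4 talks.

4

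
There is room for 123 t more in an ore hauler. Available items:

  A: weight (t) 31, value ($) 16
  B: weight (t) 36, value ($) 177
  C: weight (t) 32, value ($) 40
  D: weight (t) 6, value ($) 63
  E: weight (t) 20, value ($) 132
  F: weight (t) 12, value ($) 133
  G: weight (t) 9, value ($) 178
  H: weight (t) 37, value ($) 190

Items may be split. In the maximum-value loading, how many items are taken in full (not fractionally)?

Sort by value per unit weight and fill in that order.
Ratios (sorted): G 19.78, F 11.08, D 10.50, E 6.60, H 5.14, B 4.92, C 1.25, A 0.52
take G (9 @ 178); take F (12 @ 133); take D (6 @ 63); take E (20 @ 132); take H (37 @ 190); take B (36 @ 177); take 3/32 of C → 3.75. Capacity used 123/123.
6 item(s) taken whole; one partial (take 3/32 of C).

6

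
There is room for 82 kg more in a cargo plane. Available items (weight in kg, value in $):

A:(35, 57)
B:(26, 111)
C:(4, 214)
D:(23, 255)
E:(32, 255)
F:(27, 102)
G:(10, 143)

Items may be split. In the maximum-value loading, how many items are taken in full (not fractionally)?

Sort by value per unit weight and fill in that order.
Ratios (sorted): C 53.50, G 14.30, D 11.09, E 7.97, B 4.27, F 3.78, A 1.63
take C (4 @ 214); take G (10 @ 143); take D (23 @ 255); take E (32 @ 255); take 13/26 of B → 55.50. Capacity used 82/82.
4 item(s) taken whole; one partial (take 13/26 of B).

4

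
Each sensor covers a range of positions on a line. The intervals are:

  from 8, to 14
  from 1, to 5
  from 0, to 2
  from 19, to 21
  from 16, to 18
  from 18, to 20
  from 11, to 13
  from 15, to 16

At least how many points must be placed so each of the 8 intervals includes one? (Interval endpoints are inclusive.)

By right end: [0,2]  [1,5]  [11,13]  [8,14]  [15,16]  [16,18]  [18,20]  [19,21]
[0,2] uncovered → point at 2; [11,13] uncovered → point at 13; [15,16] uncovered → point at 16; [18,20] uncovered → point at 20.
Points: 2, 13, 16, 20 (4 total).

4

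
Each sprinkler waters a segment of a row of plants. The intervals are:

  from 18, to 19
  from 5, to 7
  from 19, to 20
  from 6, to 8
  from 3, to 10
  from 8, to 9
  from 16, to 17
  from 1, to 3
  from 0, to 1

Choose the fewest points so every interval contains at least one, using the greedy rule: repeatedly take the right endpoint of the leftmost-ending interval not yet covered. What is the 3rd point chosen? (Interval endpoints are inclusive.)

Sort by right endpoint; whenever an interval is uncovered, place a point at its right end.
Sorted: [0,1] [1,3] [5,7] [6,8] [8,9] [3,10] [16,17] [18,19] [19,20]
{[0,1],[1,3]} hit by 1; {[5,7],[6,8]} hit by 7; {[8,9],[3,10]} hit by 9; {[16,17]} hit by 17; {[18,19],[19,20]} hit by 19.
Points: 1, 7, 9, 17, 19 (5 total).

9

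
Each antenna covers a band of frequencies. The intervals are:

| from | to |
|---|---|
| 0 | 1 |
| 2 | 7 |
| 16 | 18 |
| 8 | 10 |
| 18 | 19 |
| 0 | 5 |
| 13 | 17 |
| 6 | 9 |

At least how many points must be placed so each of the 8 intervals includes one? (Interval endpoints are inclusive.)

5

Sort by right endpoint; whenever an interval is uncovered, place a point at its right end.
Sorted: [0,1] [0,5] [2,7] [6,9] [8,10] [13,17] [16,18] [18,19]
{[0,1],[0,5]} hit by 1; {[2,7],[6,9]} hit by 7; {[8,10]} hit by 10; {[13,17],[16,18]} hit by 17; {[18,19]} hit by 19.
Points: 1, 7, 10, 17, 19 (5 total).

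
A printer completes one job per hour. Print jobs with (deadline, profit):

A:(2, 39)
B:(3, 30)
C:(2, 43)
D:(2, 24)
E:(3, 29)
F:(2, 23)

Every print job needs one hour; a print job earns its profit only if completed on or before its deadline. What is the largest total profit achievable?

112

Sort by profit descending; place each in the latest free slot ≤ its deadline.
Profit order: C=43 A=39 B=30 E=29 D=24 F=23
Assign: C→slot 2, A→slot 1, B→slot 3, E skipped, D skipped, F skipped.
Slots: [1:A] [2:C] [3:B]
Profit = 39 + 43 + 30 = 112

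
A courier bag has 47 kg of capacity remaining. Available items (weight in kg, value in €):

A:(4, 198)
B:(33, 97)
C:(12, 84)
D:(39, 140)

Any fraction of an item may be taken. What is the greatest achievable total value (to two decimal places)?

Sort by value per unit weight and fill in that order.
Ratios (sorted): A 49.50, C 7.00, D 3.59, B 2.94
take A (4 @ 198); take C (12 @ 84); take 31/39 of D → 111.28. Capacity used 47/47.
Total value = 393.28

393.28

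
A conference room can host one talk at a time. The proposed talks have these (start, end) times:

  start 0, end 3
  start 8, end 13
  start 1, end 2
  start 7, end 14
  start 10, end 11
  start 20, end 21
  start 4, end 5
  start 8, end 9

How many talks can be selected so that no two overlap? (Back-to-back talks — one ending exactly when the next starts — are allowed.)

Sort by end time and greedily take each interval whose start is ≥ the last chosen end.
By end time: (1,2), (0,3), (4,5), (8,9), (10,11), (8,13), (7,14), (20,21).
Pick (1,2); next start ≥ 2 → (4,5); next start ≥ 5 → (8,9); next start ≥ 9 → (10,11); next start ≥ 11 → (20,21).
Selected 5 talks.

5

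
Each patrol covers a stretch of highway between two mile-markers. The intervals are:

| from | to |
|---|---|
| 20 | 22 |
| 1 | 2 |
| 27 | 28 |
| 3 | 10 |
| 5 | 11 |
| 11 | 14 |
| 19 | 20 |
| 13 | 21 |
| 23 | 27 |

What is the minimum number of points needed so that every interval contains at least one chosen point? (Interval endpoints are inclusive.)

Process intervals by earliest right end; each time one isn't hit yet, stab at its right endpoint.
By right end: [1,2]  [3,10]  [5,11]  [11,14]  [19,20]  [13,21]  [20,22]  [23,27]  [27,28]
[1,2] uncovered → point at 2; [3,10] uncovered → point at 10; [11,14] uncovered → point at 14; [19,20] uncovered → point at 20; [23,27] uncovered → point at 27.
Points: 2, 10, 14, 20, 27 (5 total).

5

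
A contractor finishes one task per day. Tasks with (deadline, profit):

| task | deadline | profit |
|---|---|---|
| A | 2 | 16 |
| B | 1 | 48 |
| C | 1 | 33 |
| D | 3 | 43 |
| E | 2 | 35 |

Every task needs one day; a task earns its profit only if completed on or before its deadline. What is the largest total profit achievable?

126

Profit order: B=48 D=43 E=35 C=33 A=16
Assign: B→slot 1, D→slot 3, E→slot 2, C skipped, A skipped.
Slots: [1:B] [2:E] [3:D]
Profit = 48 + 35 + 43 = 126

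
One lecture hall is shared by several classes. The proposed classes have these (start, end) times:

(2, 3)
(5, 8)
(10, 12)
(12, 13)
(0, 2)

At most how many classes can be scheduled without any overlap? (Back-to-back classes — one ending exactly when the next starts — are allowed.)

By end time: (0,2), (2,3), (5,8), (10,12), (12,13).
Pick (0,2); next start ≥ 2 → (2,3); next start ≥ 3 → (5,8); next start ≥ 8 → (10,12); next start ≥ 12 → (12,13).
Selected 5 classes.

5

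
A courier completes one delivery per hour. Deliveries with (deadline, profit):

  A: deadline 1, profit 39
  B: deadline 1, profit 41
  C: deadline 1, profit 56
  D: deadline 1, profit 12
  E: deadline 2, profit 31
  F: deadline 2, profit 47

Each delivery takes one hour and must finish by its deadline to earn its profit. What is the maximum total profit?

103

By profit: C(d1,56), F(d2,47), B(d1,41), A(d1,39), E(d2,31), D(d1,12)
C→slot 1; F→slot 2; B skipped; A skipped; E skipped; D skipped.
Profit = 56 + 47 = 103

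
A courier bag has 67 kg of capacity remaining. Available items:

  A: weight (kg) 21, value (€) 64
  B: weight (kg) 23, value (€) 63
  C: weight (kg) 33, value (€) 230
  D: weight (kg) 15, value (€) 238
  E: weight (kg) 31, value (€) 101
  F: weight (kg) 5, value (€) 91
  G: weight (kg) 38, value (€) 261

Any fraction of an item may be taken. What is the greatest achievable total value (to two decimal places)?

655.16

Sort by value per unit weight and fill in that order.
Order: F (91/5=18.20) > D (238/15=15.87) > C (230/33=6.97) > G (261/38=6.87) > E (101/31=3.26) > A (64/21=3.05) > B (63/23=2.74)
Fill: take F (5 @ 91) → take D (15 @ 238) → take C (33 @ 230) → take 14/38 of G → 96.16; 67/67 used.
Total value = 655.16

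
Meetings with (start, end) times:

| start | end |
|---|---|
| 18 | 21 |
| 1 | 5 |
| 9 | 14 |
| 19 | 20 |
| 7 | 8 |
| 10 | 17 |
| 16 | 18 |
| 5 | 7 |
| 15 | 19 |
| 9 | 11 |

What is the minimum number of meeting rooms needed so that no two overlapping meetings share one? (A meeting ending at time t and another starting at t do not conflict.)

3

The answer is the maximum number of intervals overlapping at any instant.
starts: [1, 5, 7, 9, 9, 10, 15, 16, 18, 19]
ends:   [5, 7, 8, 11, 14, 17, 18, 19, 20, 21]
s1→1 e5→0 s5→1 e7→0 s7→1 e8→0 s9→1 s9→2 s10→3  — peak 3.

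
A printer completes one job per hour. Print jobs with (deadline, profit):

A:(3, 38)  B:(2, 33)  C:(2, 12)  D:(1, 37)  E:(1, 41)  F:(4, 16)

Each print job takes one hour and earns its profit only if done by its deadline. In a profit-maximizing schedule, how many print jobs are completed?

4

Take jobs in profit order; each goes to the latest open slot no later than its deadline.
Profit order: E=41 A=38 D=37 B=33 F=16 C=12
Assign: E→slot 1, A→slot 3, D skipped, B→slot 2, F→slot 4, C skipped.
Slots: [1:E] [2:B] [3:A] [4:F]
4 of 6 scheduled.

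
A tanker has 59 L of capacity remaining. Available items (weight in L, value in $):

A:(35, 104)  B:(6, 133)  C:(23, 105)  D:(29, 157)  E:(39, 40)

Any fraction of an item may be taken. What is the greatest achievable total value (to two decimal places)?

Sort by value per unit weight and fill in that order.
Order: B (133/6=22.17) > D (157/29=5.41) > C (105/23=4.57) > A (104/35=2.97) > E (40/39=1.03)
Fill: take B (6 @ 133) → take D (29 @ 157) → take C (23 @ 105) → take 1/35 of A → 2.97; 59/59 used.
Total value = 397.97

397.97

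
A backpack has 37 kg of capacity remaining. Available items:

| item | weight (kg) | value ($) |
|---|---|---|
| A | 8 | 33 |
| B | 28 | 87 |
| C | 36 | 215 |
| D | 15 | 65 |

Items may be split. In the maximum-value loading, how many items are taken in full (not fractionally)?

1

Order: C (215/36=5.97) > D (65/15=4.33) > A (33/8=4.12) > B (87/28=3.11)
Fill: take C (36 @ 215) → take 1/15 of D → 4.33; 37/37 used.
1 item(s) taken whole; one partial (take 1/15 of D).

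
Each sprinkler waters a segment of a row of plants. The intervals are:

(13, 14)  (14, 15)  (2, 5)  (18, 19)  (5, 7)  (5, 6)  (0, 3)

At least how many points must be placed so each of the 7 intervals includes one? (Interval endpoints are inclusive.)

Sort by right endpoint; whenever an interval is uncovered, place a point at its right end.
Sorted: [0,3] [2,5] [5,6] [5,7] [13,14] [14,15] [18,19]
{[0,3],[2,5]} hit by 3; {[5,6],[5,7]} hit by 6; {[13,14],[14,15]} hit by 14; {[18,19]} hit by 19.
Points: 3, 6, 14, 19 (4 total).

4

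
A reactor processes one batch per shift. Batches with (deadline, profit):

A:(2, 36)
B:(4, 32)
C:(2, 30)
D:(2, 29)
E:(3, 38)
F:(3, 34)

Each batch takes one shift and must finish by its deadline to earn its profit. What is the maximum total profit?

140

Take jobs in profit order; each goes to the latest open slot no later than its deadline.
Profit order: E=38 A=36 F=34 B=32 C=30 D=29
Assign: E→slot 3, A→slot 2, F→slot 1, B→slot 4, C skipped, D skipped.
Slots: [1:F] [2:A] [3:E] [4:B]
Profit = 34 + 36 + 38 + 32 = 140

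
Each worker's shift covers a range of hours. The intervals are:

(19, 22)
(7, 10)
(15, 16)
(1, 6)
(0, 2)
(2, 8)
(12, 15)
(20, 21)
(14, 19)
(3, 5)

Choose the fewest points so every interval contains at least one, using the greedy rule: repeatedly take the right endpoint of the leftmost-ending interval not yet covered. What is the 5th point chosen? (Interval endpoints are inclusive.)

Sort by right endpoint; whenever an interval is uncovered, place a point at its right end.
Sorted: [0,2] [3,5] [1,6] [2,8] [7,10] [12,15] [15,16] [14,19] [20,21] [19,22]
{[0,2]} hit by 2; {[3,5],[1,6],[2,8]} hit by 5; {[7,10]} hit by 10; {[12,15],[15,16],[14,19]} hit by 15; {[20,21],[19,22]} hit by 21.
Points: 2, 5, 10, 15, 21 (5 total).

21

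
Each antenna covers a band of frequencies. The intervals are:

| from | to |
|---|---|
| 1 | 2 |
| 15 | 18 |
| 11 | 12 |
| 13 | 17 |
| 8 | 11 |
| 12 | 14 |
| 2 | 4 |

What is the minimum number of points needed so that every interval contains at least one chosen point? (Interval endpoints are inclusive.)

Sort by right endpoint; whenever an interval is uncovered, place a point at its right end.
By right end: [1,2]  [2,4]  [8,11]  [11,12]  [12,14]  [13,17]  [15,18]
[1,2] uncovered → point at 2; [8,11] uncovered → point at 11; [12,14] uncovered → point at 14; [15,18] uncovered → point at 18.
Points: 2, 11, 14, 18 (4 total).

4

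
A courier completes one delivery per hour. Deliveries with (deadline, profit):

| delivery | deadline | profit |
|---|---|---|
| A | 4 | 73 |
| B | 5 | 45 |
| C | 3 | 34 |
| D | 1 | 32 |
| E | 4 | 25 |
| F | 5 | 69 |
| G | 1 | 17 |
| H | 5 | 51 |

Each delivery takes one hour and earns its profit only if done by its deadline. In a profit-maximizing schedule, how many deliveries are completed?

Sort by profit descending; place each in the latest free slot ≤ its deadline.
Profit order: A=73 F=69 H=51 B=45 C=34 D=32 E=25 G=17
Assign: A→slot 4, F→slot 5, H→slot 3, B→slot 2, C→slot 1, D skipped, E skipped, G skipped.
Slots: [1:C] [2:B] [3:H] [4:A] [5:F]
5 of 8 scheduled.

5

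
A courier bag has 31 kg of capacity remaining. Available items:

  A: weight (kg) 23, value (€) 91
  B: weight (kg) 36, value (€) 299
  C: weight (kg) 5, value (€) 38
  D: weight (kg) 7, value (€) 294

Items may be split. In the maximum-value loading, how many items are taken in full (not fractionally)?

1

Greedy by value/weight ratio, highest first.
Ratios (sorted): D 42.00, B 8.31, C 7.60, A 3.96
take D (7 @ 294); take 24/36 of B → 199.33. Capacity used 31/31.
1 item(s) taken whole; one partial (take 24/36 of B).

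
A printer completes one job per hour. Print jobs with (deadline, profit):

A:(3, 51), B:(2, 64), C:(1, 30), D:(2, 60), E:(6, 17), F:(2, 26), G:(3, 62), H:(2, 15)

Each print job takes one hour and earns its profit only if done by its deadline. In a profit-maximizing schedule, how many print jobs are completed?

4

Sort by profit descending; place each in the latest free slot ≤ its deadline.
By profit: B(d2,64), G(d3,62), D(d2,60), A(d3,51), C(d1,30), F(d2,26), E(d6,17), H(d2,15)
B→slot 2; G→slot 3; D→slot 1; A skipped; C skipped; F skipped; E→slot 6; H skipped.
4 of 8 scheduled.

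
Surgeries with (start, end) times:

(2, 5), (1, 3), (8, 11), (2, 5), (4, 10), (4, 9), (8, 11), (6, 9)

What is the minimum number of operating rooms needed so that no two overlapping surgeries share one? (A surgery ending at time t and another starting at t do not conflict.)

Events (time:±→running): 1:+→1 2:+→2 2:+→3 3:-→2 4:+→3 4:+→4 5:-→3 5:-→2 6:+→3 8:+→4 8:+→5 … peak 5.

5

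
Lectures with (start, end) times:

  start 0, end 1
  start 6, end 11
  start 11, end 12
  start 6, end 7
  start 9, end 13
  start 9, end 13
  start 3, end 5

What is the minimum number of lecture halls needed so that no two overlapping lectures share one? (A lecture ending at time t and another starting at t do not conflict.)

Count concurrent intervals with a sweep; the peak is the room count.
Events (time:±→running): 0:+→1 1:-→0 3:+→1 5:-→0 6:+→1 6:+→2 7:-→1 9:+→2 9:+→3 … peak 3.

3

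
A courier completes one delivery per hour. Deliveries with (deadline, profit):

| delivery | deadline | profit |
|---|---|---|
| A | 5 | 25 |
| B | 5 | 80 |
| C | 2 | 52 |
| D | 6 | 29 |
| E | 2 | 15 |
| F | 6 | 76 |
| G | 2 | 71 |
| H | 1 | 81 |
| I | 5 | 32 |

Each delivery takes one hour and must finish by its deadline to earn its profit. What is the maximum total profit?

369

Take jobs in profit order; each goes to the latest open slot no later than its deadline.
By profit: H(d1,81), B(d5,80), F(d6,76), G(d2,71), C(d2,52), I(d5,32), D(d6,29), A(d5,25), E(d2,15)
H→slot 1; B→slot 5; F→slot 6; G→slot 2; C skipped; I→slot 4; D→slot 3; A skipped; E skipped.
Profit = 81 + 71 + 29 + 32 + 80 + 76 = 369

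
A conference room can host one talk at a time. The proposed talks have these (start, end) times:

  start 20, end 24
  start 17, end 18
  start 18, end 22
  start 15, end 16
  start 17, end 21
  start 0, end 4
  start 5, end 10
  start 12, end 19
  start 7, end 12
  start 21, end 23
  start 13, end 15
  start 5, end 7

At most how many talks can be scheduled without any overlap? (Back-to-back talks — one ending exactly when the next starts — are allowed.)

Order by finish time; keep every interval that doesn't clash with the previous kept one.
By end time: (0,4), (5,7), (5,10), (7,12), (13,15), (15,16), (17,18), (12,19), (17,21), (18,22), (21,23), (20,24).
Pick (0,4); next start ≥ 4 → (5,7); next start ≥ 7 → (7,12); next start ≥ 12 → (13,15); next start ≥ 15 → (15,16); next start ≥ 16 → (17,18); next start ≥ 18 → (18,22).
Selected 7 talks.

7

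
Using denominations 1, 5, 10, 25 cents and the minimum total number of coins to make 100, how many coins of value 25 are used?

4

Use the largest denomination that fits, subtract, and repeat.
100 − 4×25→0
Count of 25: 4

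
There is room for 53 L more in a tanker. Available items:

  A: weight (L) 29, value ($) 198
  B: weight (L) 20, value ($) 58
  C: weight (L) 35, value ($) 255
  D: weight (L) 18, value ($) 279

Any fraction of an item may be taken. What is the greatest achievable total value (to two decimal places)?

Sort by value per unit weight and fill in that order.
Order: D (279/18=15.50) > C (255/35=7.29) > A (198/29=6.83) > B (58/20=2.90)
Fill: take D (18 @ 279) → take C (35 @ 255); 53/53 used.
Total value = 534.00

534.00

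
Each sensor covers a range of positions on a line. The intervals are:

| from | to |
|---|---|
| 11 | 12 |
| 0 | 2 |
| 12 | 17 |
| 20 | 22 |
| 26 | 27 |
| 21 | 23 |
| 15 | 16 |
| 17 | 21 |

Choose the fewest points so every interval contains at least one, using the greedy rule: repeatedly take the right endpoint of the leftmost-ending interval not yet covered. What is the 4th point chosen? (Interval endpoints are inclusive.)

21

By right end: [0,2]  [11,12]  [15,16]  [12,17]  [17,21]  [20,22]  [21,23]  [26,27]
[0,2] uncovered → point at 2; [11,12] uncovered → point at 12; [15,16] uncovered → point at 16; [17,21] uncovered → point at 21; [26,27] uncovered → point at 27.
Points: 2, 12, 16, 21, 27 (5 total).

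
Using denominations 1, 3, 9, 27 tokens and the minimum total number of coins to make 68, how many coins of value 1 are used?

2

Greedy: take as many of the largest coin as possible, then repeat with the remainder.
68 = 2×27 + 1×9 + 1×3 + 2×1
Count of 1: 2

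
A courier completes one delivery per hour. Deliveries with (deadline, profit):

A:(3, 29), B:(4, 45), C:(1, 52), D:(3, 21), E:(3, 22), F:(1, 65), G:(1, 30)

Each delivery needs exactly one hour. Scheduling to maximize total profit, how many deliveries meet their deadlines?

By profit: F(d1,65), C(d1,52), B(d4,45), G(d1,30), A(d3,29), E(d3,22), D(d3,21)
F→slot 1; C skipped; B→slot 4; G skipped; A→slot 3; E→slot 2; D skipped.
4 of 7 scheduled.

4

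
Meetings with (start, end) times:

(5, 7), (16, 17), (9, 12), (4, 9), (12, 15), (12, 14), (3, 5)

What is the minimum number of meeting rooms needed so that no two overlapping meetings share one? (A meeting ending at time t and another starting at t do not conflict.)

starts: [3, 4, 5, 9, 12, 12, 16]
ends:   [5, 7, 9, 12, 14, 15, 17]
s3→1 s4→2  — peak 2.

2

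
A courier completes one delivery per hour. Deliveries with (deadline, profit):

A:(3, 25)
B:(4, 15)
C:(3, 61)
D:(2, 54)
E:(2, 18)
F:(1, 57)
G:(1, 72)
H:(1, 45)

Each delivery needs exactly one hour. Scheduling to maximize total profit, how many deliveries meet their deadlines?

Take jobs in profit order; each goes to the latest open slot no later than its deadline.
Profit order: G=72 C=61 F=57 D=54 H=45 A=25 E=18 B=15
Assign: G→slot 1, C→slot 3, F skipped, D→slot 2, H skipped, A skipped, E skipped, B→slot 4.
Slots: [1:G] [2:D] [3:C] [4:B]
4 of 8 scheduled.

4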